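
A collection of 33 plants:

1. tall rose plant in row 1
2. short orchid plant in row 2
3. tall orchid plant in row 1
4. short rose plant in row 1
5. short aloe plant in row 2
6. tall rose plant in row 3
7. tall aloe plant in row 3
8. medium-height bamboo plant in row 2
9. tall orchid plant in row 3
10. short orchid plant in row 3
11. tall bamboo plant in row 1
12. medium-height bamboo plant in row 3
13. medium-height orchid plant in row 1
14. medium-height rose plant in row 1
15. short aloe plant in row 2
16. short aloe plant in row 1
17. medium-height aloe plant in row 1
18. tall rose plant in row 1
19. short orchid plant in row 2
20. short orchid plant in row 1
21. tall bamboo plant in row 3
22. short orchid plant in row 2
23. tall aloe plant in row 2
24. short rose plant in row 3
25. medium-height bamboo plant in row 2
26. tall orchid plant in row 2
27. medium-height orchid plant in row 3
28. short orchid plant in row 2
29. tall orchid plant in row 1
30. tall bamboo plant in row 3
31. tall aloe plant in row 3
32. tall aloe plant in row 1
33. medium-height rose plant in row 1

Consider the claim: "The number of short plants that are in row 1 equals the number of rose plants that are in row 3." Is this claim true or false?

|short plants in row 1| = 3.
|rose plants in row 3| = 2.
The claim requires 3 = 2, which does not hold.

False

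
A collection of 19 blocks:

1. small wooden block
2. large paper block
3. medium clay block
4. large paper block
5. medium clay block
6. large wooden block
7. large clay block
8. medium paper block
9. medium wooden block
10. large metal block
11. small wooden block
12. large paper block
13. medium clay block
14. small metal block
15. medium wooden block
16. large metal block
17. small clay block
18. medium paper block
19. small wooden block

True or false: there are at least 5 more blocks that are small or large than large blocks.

True

blocks that are small or large: 12.
large blocks: 7.
The claim requires 12 − 7 = 5 ≥ 5, which holds.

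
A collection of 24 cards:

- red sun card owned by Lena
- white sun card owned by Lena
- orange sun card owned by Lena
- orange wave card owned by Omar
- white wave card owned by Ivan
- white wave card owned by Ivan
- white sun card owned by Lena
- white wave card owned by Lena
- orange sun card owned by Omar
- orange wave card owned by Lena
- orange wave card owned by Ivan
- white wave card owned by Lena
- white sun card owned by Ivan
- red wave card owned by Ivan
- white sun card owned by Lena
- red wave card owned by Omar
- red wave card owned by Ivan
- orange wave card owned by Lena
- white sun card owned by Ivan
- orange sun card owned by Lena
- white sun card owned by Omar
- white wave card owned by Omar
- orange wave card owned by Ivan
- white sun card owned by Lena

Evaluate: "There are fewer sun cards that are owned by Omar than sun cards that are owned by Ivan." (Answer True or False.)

|sun cards owned by Omar| = 2.
|sun cards owned by Ivan| = 2.
The claim requires 2 < 2, which does not hold.

False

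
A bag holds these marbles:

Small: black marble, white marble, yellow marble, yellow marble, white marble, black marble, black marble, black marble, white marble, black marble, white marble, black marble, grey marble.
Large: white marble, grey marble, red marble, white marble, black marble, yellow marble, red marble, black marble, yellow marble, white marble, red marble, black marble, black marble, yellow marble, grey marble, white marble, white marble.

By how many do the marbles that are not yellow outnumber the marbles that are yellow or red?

marbles that are not yellow: 25.
marbles that are yellow or red: 8.
25 − 8 = 17.

17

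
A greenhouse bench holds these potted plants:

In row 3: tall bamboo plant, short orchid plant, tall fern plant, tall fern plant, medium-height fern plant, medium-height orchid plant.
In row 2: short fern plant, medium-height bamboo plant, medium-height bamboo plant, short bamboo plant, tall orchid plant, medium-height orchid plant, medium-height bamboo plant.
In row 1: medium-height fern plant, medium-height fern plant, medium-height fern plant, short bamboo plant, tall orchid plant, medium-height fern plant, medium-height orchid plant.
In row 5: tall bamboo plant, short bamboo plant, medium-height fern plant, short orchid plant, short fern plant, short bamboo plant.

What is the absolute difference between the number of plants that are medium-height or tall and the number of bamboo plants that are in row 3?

plants that are medium-height or tall: 18. bamboo plants in row 3: 1.
|18 − 1| = 18 − 1 = 17.

17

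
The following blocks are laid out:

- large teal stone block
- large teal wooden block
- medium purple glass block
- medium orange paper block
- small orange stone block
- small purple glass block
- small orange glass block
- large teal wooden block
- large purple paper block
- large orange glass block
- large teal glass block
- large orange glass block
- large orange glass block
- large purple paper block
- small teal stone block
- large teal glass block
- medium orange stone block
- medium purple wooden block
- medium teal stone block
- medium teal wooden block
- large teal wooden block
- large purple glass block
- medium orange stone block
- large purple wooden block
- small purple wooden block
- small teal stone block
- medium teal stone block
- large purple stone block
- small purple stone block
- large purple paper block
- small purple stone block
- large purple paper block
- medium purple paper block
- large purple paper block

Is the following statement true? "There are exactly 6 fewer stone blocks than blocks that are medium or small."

|stone blocks| = 11.
|blocks that are medium or small| = 17.
The claim requires 17 − 11 (= 6) to equal 6, which holds.

True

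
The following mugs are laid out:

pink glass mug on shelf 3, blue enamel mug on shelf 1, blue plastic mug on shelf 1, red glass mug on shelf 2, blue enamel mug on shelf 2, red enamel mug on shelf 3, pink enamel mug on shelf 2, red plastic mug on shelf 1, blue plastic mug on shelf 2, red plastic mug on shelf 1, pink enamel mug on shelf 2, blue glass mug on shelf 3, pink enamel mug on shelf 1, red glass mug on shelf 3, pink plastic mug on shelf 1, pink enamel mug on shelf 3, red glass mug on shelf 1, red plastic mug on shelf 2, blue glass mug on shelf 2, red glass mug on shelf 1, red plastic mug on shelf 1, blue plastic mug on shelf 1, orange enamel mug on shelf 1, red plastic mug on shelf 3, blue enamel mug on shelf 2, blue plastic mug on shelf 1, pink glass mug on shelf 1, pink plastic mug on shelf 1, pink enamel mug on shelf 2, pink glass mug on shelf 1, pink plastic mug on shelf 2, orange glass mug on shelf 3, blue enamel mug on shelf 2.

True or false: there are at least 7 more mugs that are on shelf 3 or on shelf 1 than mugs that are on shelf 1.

There are 22 mugs on shelf 3 or on shelf 1.
There are 15 mugs on shelf 1.
The claim requires 22 − 15 = 7 ≥ 7, which holds.

True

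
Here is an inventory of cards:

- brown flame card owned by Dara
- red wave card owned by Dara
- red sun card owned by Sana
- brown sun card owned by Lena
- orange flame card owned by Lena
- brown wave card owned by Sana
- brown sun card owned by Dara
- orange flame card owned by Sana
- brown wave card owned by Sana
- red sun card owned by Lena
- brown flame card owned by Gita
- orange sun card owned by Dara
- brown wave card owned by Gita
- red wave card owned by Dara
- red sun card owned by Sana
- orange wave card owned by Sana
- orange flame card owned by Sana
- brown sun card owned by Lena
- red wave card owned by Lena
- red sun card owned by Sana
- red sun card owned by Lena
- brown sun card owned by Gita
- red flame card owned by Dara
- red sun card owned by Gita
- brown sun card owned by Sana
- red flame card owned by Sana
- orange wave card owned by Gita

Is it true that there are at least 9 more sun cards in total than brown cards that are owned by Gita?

sun cards: 12.
brown cards owned by Gita: 3.
The claim requires 12 − 3 = 9 ≥ 9, which holds.

True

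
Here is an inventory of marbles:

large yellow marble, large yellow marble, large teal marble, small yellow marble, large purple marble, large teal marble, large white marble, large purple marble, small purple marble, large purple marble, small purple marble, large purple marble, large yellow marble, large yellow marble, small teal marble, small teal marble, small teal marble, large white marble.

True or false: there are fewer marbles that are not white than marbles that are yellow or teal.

|marbles that are not white| = 16.
|marbles that are yellow or teal| = 10.
The claim requires 16 < 10, which does not hold.

False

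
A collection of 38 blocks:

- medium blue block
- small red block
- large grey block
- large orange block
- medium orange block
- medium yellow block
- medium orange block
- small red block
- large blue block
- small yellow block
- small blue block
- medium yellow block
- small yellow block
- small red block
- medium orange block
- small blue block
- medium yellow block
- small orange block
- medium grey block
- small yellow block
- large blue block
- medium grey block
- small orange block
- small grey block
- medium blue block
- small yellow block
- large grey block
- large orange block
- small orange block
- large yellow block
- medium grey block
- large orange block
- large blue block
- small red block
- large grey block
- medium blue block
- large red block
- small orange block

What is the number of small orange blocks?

4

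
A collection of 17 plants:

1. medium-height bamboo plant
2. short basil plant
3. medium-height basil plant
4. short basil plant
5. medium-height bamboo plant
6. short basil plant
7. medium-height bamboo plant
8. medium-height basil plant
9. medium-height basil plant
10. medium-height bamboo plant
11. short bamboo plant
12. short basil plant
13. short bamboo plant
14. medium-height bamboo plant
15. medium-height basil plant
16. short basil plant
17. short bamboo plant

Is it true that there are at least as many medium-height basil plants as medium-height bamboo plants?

False

There are 4 medium-height basil plants.
There are 5 medium-height bamboo plants.
The claim requires 4 ≥ 5, which does not hold.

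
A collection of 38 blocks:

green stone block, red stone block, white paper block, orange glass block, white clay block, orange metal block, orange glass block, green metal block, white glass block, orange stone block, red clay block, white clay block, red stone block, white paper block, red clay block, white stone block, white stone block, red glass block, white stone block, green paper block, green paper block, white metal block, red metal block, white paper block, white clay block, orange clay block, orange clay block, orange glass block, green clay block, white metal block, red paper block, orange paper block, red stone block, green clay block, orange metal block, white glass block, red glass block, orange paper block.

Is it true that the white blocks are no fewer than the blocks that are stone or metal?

False

There are 13 white blocks.
There are 14 blocks that are stone or metal.
The claim requires 13 ≥ 14, which does not hold.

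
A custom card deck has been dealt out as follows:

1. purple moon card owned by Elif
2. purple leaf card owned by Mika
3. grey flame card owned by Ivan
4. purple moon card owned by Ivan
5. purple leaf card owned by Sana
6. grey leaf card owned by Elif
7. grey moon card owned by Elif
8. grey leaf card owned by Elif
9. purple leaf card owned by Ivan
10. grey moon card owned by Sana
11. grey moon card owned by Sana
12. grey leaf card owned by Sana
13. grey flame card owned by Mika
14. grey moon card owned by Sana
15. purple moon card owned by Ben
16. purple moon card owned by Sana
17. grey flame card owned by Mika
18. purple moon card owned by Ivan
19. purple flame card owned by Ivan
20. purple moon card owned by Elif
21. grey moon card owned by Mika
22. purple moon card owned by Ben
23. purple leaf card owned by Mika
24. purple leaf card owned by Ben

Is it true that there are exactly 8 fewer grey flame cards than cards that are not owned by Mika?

False

|grey flame cards| = 3.
|cards that are not owned by Mika| = 19.
The claim requires 19 − 3 (= 16) to equal 8, which does not hold.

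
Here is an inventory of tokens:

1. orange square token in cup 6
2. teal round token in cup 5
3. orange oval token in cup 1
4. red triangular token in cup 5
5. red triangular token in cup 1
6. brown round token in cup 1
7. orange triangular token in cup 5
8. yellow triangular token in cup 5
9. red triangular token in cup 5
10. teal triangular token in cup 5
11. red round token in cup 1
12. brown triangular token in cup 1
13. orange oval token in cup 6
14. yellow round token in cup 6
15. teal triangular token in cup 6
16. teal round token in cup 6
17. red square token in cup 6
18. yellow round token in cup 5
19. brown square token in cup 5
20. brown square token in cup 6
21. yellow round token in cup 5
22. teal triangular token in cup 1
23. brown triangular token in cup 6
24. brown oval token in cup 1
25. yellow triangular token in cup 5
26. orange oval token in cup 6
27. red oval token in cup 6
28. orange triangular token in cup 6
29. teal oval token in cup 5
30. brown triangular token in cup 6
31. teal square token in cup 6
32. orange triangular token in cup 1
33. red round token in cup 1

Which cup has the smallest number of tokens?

cup 1

Counts by cup: cup 6→13, cup 5→11, cup 1→9.
The minimum is 9, held uniquely by cup 1.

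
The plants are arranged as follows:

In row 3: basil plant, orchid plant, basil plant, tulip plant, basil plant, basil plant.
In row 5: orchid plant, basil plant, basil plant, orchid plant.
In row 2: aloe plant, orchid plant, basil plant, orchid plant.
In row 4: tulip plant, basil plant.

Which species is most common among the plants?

basil

Counts by species: basil 8, orchid 5, tulip 2, aloe 1.
The maximum is 8, held uniquely by basil.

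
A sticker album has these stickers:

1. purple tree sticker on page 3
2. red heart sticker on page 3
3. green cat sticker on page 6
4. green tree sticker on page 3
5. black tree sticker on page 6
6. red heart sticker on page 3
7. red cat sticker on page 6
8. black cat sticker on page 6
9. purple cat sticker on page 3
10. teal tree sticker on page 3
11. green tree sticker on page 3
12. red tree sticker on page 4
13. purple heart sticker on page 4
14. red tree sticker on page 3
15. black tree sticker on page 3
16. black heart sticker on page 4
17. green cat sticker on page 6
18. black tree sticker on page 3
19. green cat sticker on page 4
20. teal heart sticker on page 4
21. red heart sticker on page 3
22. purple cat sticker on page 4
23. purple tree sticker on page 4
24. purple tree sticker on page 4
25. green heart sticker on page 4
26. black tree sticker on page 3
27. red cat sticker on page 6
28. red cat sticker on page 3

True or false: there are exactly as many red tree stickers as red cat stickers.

False

There are 2 red tree stickers.
There are 3 red cat stickers.
The claim requires 2 = 3, which does not hold.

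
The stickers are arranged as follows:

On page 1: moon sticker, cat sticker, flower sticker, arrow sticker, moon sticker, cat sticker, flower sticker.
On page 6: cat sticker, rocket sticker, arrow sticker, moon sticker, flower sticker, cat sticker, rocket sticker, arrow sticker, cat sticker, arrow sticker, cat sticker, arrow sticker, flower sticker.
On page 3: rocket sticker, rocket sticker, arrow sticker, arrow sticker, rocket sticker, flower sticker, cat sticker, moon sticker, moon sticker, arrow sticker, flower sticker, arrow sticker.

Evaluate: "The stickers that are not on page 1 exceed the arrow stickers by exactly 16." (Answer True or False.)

True

There are 25 stickers that are not on page 1.
There are 9 arrow stickers.
The claim requires 25 − 9 (= 16) to equal 16, which holds.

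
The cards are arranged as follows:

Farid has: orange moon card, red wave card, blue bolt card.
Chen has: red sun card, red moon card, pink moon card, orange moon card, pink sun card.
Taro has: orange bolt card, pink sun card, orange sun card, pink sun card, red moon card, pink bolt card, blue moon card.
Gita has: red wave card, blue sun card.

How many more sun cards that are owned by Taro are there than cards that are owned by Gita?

1

sun cards owned by Taro: 3.
cards owned by Gita: 2.
3 − 2 = 1.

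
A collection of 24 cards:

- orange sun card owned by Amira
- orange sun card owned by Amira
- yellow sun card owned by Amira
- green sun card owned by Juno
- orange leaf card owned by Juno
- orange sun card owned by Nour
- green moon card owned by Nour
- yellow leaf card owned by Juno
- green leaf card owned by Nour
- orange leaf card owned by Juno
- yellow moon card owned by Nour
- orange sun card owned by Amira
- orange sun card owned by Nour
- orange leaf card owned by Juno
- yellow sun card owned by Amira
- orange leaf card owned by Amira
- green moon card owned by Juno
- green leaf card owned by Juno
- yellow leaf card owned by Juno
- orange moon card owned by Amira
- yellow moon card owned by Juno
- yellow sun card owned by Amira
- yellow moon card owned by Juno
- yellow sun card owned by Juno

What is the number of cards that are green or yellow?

green: 5; yellow: 9; together 5 + 9 = 14.

14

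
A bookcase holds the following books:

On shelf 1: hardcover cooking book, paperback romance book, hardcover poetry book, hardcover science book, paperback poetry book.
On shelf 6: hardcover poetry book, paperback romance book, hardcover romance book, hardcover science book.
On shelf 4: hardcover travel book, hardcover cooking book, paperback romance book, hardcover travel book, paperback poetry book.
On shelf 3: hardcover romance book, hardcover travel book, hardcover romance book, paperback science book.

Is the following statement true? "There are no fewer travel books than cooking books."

travel books: 3.
cooking books: 2.
The claim requires 3 ≥ 2, which holds.

True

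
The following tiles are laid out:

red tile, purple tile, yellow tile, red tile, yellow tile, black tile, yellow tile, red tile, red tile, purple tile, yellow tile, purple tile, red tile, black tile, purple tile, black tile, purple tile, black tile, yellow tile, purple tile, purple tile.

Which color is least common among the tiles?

black

Counts by color: purple 7, red 5, yellow 5, black 4.
The minimum is 4, held uniquely by black.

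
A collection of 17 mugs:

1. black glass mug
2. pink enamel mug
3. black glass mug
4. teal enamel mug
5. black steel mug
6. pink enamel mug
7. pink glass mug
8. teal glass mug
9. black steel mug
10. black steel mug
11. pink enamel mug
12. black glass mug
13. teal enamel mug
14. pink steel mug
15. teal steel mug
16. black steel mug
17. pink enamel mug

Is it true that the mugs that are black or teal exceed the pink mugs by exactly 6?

There are 11 mugs that are black or teal.
There are 6 pink mugs.
The claim requires 11 − 6 (= 5) to equal 6, which does not hold.

False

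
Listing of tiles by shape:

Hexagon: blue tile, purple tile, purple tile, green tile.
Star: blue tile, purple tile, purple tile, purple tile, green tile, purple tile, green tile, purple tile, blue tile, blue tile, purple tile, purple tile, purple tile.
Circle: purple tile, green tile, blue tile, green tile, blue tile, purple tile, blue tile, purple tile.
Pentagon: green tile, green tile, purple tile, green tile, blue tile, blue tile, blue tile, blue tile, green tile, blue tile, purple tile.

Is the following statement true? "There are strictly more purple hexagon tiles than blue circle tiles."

purple hexagon tiles: 2.
blue circle tiles: 3.
The claim requires 2 > 3, which does not hold.

False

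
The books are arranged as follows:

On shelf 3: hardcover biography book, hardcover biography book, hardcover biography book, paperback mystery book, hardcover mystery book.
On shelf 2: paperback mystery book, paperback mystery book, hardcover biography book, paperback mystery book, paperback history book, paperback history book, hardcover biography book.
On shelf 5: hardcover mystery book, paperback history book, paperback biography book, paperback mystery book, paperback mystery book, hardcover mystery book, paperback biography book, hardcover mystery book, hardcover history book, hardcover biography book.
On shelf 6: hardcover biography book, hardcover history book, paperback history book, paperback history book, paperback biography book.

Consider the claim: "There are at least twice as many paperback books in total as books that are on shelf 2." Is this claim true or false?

paperback books: 14.
books on shelf 2: 7.
The claim requires 14 ≥ 2 × 7 = 14, which holds.

True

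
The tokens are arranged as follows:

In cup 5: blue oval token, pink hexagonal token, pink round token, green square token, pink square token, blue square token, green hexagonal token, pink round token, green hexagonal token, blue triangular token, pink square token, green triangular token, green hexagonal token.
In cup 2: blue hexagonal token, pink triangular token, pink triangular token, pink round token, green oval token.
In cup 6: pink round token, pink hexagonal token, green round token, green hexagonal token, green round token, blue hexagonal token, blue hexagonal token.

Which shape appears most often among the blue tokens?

Counts by shape (restricted to blue tokens): hexagonal 3, triangular 1, square 1, oval 1.
The maximum is 3, held uniquely by hexagonal.

hexagonal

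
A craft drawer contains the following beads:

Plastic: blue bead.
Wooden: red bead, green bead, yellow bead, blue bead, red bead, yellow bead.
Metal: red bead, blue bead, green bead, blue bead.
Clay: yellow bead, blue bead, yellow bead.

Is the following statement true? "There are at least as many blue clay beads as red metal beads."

True

There is 1 blue clay bead.
There is 1 red metal bead.
The claim requires 1 ≥ 1, which holds.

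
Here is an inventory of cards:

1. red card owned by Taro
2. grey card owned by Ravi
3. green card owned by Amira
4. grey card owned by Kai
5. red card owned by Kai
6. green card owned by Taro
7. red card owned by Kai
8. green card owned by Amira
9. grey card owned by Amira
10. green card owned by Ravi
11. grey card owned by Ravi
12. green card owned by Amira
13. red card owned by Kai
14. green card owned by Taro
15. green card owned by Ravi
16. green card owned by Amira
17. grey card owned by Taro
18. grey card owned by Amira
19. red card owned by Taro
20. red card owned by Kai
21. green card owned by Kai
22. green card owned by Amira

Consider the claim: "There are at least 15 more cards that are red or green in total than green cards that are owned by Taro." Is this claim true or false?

|cards that are red or green| = 16.
|green cards owned by Taro| = 2.
The claim requires 16 − 2 = 14 ≥ 15, which does not hold.

False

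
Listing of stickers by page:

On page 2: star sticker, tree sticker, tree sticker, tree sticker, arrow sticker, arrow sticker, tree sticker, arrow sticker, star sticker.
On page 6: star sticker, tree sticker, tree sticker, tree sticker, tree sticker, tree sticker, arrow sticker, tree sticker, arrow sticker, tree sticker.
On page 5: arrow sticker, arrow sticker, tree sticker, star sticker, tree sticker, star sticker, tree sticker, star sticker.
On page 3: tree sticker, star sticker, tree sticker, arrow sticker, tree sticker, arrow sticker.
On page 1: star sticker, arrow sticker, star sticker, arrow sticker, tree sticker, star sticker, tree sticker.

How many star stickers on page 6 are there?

1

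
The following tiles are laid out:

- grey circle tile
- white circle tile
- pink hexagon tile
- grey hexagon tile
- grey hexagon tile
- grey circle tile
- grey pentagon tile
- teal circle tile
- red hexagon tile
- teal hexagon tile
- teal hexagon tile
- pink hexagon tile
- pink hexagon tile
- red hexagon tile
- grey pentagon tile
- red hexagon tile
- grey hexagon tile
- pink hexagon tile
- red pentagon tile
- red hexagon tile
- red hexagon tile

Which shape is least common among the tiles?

pentagon

Counts by shape: hexagon 14, circle 4, pentagon 3.
The minimum is 3, held uniquely by pentagon.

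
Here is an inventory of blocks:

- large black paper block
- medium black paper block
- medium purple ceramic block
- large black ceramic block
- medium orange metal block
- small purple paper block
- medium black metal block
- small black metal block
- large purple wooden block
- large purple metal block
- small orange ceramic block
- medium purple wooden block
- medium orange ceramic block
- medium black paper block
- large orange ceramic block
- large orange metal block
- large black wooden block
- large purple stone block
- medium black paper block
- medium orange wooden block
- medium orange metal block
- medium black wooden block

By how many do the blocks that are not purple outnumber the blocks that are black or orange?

0

blocks that are not purple: 16.
blocks that are black or orange: 16.
16 − 16 = 0.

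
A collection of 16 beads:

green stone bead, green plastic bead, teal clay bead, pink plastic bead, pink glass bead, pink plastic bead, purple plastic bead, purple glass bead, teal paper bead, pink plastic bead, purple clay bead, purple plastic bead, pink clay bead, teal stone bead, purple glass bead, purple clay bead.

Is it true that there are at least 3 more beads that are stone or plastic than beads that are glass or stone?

True

There are 8 beads that are stone or plastic.
There are 5 beads that are glass or stone.
The claim requires 8 − 5 = 3 ≥ 3, which holds.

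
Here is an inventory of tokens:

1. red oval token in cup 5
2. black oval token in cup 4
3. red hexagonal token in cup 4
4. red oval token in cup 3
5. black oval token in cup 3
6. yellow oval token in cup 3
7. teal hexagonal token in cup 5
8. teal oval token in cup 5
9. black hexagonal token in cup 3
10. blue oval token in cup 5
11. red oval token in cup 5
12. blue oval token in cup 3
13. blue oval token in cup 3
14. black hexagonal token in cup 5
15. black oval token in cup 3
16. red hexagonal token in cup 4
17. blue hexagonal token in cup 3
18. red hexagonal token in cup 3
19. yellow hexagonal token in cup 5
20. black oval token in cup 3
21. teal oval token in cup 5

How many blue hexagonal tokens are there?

1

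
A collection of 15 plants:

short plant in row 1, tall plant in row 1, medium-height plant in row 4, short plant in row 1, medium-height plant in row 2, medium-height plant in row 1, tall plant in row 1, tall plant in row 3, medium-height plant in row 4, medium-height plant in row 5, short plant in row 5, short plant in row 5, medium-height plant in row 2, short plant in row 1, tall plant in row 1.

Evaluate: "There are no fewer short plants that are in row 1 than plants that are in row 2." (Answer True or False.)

True

short plants in row 1: 3.
plants in row 2: 2.
The claim requires 3 ≥ 2, which holds.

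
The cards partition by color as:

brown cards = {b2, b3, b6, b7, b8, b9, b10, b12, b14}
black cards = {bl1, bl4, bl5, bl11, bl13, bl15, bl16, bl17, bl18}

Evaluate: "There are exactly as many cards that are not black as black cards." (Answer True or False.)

|cards that are not black| = 9.
|black cards| = 9.
The claim requires 9 = 9, which holds.

True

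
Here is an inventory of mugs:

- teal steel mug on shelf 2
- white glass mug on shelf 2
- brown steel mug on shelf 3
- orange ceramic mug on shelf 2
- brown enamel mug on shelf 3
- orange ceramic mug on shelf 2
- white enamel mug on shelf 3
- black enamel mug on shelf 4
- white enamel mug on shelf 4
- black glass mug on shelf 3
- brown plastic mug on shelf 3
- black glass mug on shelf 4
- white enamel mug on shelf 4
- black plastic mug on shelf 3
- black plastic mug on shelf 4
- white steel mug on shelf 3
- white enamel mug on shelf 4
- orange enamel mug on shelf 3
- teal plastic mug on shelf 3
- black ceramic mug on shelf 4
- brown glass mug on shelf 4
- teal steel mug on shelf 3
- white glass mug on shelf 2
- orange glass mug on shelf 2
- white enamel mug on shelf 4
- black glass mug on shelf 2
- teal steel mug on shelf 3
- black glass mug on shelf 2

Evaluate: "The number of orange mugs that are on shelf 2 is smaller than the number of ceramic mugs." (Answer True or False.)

False

orange mugs on shelf 2: 3.
ceramic mugs: 3.
The claim requires 3 < 3, which does not hold.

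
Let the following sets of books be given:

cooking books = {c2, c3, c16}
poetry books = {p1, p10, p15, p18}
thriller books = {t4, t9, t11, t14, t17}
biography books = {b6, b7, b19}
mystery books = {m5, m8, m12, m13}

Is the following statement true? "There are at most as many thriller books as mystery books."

False

There are 5 thriller books.
There are 4 mystery books.
The claim requires 5 ≤ 4, which does not hold.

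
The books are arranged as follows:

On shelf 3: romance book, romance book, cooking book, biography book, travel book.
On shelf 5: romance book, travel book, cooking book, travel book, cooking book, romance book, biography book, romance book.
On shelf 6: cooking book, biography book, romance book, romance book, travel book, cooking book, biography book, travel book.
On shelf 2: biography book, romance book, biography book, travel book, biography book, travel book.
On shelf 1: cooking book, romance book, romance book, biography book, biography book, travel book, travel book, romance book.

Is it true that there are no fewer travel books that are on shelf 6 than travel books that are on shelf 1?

|travel books on shelf 6| = 2.
|travel books on shelf 1| = 2.
The claim requires 2 ≥ 2, which holds.

True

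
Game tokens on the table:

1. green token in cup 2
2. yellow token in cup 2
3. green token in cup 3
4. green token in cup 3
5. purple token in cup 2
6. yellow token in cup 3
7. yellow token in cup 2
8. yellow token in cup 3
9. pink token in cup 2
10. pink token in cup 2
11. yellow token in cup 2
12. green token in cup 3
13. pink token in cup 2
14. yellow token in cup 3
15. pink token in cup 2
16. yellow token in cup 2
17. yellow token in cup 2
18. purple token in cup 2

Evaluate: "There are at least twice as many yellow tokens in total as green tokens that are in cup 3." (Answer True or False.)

yellow tokens: 8.
green tokens in cup 3: 3.
The claim requires 8 ≥ 2 × 3 = 6, which holds.

True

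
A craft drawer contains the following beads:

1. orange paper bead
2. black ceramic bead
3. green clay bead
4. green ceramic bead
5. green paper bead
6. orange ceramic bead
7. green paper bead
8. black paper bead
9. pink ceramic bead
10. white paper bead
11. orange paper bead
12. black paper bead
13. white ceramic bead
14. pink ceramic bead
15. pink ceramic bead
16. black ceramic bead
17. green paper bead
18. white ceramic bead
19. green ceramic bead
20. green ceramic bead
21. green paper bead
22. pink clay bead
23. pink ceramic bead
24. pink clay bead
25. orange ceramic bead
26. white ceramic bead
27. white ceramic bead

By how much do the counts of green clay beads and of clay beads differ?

green clay beads: 1. clay beads: 3.
|1 − 3| = 3 − 1 = 2.

2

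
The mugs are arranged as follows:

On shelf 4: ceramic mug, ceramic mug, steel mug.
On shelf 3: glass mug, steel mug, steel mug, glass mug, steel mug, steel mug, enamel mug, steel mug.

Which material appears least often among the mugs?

Counts by material: steel 6, ceramic 2, glass 2, enamel 1.
The minimum is 1, held uniquely by enamel.

enamel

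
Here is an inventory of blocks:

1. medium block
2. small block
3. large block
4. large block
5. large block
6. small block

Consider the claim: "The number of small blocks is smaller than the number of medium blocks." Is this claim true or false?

False

There are 2 small blocks.
There is 1 medium block.
The claim requires 2 < 1, which does not hold.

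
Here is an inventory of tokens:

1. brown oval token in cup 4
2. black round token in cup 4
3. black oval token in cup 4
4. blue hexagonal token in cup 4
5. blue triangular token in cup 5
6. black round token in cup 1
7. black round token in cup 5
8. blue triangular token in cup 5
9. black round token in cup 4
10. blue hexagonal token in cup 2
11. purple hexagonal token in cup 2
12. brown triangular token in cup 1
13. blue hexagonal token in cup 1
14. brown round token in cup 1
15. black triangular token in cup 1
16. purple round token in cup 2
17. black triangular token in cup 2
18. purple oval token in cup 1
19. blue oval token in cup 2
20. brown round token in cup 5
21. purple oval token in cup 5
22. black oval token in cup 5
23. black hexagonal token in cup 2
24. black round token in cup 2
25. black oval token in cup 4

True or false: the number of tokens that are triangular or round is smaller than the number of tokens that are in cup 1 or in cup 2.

False

|tokens that are triangular or round| = 13.
|tokens in cup 1 or in cup 2| = 13.
The claim requires 13 < 13, which does not hold.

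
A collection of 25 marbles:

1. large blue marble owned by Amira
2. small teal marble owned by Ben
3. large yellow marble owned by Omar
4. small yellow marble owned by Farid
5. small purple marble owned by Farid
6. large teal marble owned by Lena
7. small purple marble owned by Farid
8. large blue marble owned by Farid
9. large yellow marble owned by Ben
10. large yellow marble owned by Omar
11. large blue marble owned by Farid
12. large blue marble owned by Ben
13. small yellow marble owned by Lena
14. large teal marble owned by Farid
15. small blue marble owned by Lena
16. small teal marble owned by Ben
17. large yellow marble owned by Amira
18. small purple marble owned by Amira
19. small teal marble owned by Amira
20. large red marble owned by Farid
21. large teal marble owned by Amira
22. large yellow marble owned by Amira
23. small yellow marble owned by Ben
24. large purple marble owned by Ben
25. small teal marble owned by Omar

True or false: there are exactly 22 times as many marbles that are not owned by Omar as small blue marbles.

marbles that are not owned by Omar: 22.
small blue marbles: 1.
The claim requires 22 = 22 × 1 = 22, which holds.

True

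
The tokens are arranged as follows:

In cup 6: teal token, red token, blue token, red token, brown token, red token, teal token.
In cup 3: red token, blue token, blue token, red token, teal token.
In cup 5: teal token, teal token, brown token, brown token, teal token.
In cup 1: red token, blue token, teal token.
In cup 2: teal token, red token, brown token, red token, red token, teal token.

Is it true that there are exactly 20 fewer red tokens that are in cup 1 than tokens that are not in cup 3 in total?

red tokens in cup 1: 1.
tokens that are not in cup 3: 21.
The claim requires 21 − 1 (= 20) to equal 20, which holds.

True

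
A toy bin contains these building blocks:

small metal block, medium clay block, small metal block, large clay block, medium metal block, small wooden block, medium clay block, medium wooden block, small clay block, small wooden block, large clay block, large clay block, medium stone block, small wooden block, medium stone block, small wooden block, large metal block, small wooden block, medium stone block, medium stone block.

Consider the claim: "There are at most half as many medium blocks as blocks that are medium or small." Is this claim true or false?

medium blocks: 8.
blocks that are medium or small: 16.
The claim requires 2 × 8 = 16 ≤ 16, which holds.

True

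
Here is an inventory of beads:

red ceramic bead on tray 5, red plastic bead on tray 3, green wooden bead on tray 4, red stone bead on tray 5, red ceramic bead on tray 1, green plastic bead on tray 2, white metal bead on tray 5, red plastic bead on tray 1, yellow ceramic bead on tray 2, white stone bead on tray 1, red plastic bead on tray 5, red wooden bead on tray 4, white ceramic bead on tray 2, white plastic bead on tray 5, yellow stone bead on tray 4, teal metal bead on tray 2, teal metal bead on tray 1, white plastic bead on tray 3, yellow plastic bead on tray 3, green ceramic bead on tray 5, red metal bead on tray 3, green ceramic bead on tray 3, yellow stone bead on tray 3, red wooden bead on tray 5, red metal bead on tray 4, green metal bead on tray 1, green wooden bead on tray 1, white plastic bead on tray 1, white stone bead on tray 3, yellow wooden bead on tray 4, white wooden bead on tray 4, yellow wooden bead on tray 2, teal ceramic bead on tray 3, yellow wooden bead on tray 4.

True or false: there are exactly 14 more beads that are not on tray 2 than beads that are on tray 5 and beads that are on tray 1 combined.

There are 29 beads that are not on tray 2.
beads on tray 5: 7; beads on tray 1: 7; combined: 7 + 7 = 14.
The claim requires 29 − 14 (= 15) to equal 14, which does not hold.

False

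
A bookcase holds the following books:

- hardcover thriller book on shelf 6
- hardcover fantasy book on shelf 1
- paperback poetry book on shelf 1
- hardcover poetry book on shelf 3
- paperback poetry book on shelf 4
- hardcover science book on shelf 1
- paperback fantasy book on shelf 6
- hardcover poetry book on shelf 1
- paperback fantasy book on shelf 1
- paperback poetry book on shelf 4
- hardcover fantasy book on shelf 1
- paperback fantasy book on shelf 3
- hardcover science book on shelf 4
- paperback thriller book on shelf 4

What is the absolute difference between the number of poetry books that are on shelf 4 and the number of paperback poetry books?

poetry books on shelf 4: 2. paperback poetry books: 3.
|2 − 3| = 3 − 2 = 1.

1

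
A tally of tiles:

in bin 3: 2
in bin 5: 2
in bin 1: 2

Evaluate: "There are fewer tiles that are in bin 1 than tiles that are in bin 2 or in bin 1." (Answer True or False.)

There are 2 tiles in bin 1.
There are 2 tiles in bin 2 or in bin 1.
The claim requires 2 < 2, which does not hold.

False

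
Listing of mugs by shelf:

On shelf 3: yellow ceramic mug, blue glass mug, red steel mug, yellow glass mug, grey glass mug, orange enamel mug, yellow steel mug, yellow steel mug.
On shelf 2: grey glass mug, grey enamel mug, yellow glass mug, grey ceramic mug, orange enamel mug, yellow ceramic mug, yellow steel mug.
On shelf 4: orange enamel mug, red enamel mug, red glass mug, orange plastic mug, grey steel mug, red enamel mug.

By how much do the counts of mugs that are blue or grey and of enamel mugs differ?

mugs that are blue or grey: 6. enamel mugs: 6.
|6 − 6| = 6 − 6 = 0.

0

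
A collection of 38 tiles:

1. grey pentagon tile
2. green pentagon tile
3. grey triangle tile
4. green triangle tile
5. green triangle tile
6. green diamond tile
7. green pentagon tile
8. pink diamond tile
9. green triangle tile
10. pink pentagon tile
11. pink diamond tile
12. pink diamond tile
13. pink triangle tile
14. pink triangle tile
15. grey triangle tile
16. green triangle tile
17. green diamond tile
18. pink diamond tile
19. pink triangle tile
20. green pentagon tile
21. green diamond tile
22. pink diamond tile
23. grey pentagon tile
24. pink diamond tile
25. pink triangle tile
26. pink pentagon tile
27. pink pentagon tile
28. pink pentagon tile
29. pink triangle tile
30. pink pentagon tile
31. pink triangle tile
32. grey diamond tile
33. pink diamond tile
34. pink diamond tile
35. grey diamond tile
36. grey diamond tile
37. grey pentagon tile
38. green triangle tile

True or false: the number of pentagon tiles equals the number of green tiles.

|pentagon tiles| = 11.
|green tiles| = 11.
The claim requires 11 = 11, which holds.

True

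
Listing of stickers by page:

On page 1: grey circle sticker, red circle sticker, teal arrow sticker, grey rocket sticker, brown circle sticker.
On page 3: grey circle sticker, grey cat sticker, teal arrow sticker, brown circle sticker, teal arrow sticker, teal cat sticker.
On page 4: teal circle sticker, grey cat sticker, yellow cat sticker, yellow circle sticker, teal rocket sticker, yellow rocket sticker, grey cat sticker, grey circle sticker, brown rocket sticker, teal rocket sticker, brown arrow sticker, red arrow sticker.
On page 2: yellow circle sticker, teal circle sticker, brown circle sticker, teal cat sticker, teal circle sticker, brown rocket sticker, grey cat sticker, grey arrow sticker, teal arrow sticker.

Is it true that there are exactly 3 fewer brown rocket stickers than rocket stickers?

brown rocket stickers: 2.
rocket stickers: 6.
The claim requires 6 − 2 (= 4) to equal 3, which does not hold.

False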